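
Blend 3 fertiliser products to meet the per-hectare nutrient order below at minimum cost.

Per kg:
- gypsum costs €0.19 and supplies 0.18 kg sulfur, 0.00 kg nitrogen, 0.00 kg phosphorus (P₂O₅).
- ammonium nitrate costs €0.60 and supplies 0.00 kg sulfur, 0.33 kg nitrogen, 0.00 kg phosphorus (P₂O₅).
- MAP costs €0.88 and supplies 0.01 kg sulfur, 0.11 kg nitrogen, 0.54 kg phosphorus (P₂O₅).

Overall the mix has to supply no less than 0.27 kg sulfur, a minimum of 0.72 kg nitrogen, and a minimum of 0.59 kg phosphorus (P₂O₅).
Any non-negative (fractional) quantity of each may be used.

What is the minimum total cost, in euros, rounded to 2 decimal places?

Set it up as a linear program. Let x1 = kg of gypsum, x2 = kg of ammonium nitrate, x3 = kg of MAP.
min 0.19x1 + 0.6x2 + 0.88x3 subject to:
  0.18x1 + 0.01x3 ≥ 0.27   (sulfur)
  0.33x2 + 0.11x3 ≥ 0.72   (nitrogen)
  0.54x3 ≥ 0.59   (phosphorus (P₂O₅))
  x1, x2, x3 ≥ 0.
The optimal mix uses every input. There the sulfur, nitrogen, phosphorus (P₂O₅) constraints are tight.
So gypsum = 1.439 kg, ammonium nitrate = 1.818 kg, MAP = 1.093 kg.
Objective = 0.19·1.439 + 0.6·1.818 + 0.88·1.093 = 2.3261.

€2.33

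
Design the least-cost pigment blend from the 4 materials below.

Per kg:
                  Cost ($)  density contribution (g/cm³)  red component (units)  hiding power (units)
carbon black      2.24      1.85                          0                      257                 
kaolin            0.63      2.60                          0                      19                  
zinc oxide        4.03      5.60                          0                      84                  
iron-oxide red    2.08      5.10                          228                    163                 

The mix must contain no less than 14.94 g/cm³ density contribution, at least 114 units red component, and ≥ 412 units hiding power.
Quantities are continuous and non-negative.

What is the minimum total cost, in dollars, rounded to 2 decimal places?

Treat it as an LP. Let x1 = kg of carbon black, x2 = kg of kaolin, x3 = kg of zinc oxide, x4 = kg of iron-oxide red.
Minimize 2.24x1 + 0.63x2 + 4.03x3 + 2.08x4 with:
  1.85x1 + 2.6x2 + 5.6x3 + 5.1x4 ≥ 14.94   (density contribution)
  228x4 ≥ 114   (red component)
  257x1 + 19x2 + 84x3 + 163x4 ≥ 412   (hiding power)
  x1, x2, x3, x4 ≥ 0.
The optimal basis is {kaolin, iron-oxide red}; carbon black, zinc oxide drop out. There the density contribution and hiding power constraints are tight.
So kaolin = 1.022 kg, iron-oxide red = 2.409 kg.
Hence cost = 0.63·1.022 + 2.08·2.409 = $5.6546.

$5.65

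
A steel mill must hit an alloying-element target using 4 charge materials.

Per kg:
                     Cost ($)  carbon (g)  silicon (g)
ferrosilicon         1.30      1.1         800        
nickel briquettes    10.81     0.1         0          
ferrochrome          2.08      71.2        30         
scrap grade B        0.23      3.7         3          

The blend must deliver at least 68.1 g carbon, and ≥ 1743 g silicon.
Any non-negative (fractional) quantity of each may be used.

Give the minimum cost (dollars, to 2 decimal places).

$4.71

This is a linear program. Let x1 = kg of ferrosilicon, x2 = kg of nickel briquettes, x3 = kg of ferrochrome, x4 = kg of scrap grade B.
min 1.3x1 + 10.81x2 + 2.08x3 + 0.23x4 subject to:
  1.1x1 + 0.1x2 + 71.2x3 + 3.7x4 ≥ 68.1   (carbon)
  800x1 + 30x3 + 3x4 ≥ 1743   (silicon)
  x1, x2, x3, x4 ≥ 0.
The minimum-cost mix takes nothing from nickel briquettes, scrap grade B — only ferrosilicon, ferrochrome. There the carbon and silicon constraints are tight.
That vertex is x1 = 2.144, x3 = 0.9233.
Hence cost = 1.3·2.144 + 2.08·0.9233 = $4.7077.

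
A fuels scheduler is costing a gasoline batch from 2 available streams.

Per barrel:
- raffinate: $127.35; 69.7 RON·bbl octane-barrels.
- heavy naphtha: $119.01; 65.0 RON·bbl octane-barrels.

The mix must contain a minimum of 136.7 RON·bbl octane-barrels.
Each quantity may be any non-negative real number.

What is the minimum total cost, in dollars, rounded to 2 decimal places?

$249.77

Let x1 = barrels of raffinate, x2 = barrels of heavy naphtha.
Minimise 127.35x1 + 119.01x2 with:
  69.7x1 + 65x2 ≥ 136.7   (octane-barrels)
  x1, x2 ≥ 0.
The minimum-cost mix takes nothing from heavy naphtha — only raffinate. There the octane-barrels constraint is tight.
Solving gives x1 = 1.9613.
Total cost: 127.35·1.9613 = 249.7716.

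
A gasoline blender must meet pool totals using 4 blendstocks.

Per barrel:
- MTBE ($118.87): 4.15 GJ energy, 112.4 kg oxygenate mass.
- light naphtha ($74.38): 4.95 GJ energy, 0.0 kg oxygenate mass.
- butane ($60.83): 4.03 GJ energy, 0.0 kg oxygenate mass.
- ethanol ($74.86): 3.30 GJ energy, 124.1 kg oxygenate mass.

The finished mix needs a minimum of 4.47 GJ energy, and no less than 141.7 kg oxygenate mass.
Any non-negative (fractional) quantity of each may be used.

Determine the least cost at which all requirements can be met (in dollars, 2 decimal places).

$96.03

Let x1 = barrels of MTBE, x2 = barrels of light naphtha, x3 = barrels of butane, x4 = barrels of ethanol.
Minimize 118.87x1 + 74.38x2 + 60.83x3 + 74.86x4 s.t.:
  4.15x1 + 4.95x2 + 4.03x3 + 3.3x4 ≥ 4.47   (energy)
  112.4x1 + 124.1x4 ≥ 141.7   (oxygenate mass)
  x1, x2, x3, x4 ≥ 0.
The cheapest feasible vertex uses only light naphtha, ethanol; MTBE, butane are not used. Binding constraints: energy and oxygenate mass.
That vertex is x2 = 0.1418162, x4 = 1.141821.
Hence cost = 74.38·0.1418162 + 74.86·1.141821 = $96.02501.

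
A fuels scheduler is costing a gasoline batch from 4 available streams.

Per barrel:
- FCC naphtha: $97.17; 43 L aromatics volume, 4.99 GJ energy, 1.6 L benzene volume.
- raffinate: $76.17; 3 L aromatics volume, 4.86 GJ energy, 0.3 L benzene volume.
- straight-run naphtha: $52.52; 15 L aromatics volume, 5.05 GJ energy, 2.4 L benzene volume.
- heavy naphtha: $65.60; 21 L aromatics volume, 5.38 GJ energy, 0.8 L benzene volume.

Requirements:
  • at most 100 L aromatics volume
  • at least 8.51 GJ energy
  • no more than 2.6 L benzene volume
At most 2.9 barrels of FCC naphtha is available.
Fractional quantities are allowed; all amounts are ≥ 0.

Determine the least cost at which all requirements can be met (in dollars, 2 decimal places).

Let x1 = barrels of FCC naphtha, x2 = barrels of raffinate, x3 = barrels of straight-run naphtha, x4 = barrels of heavy naphtha.
Minimize 97.17x1 + 76.17x2 + 52.52x3 + 65.6x4 s.t.:
  43x1 + 3x2 + 15x3 + 21x4 ≤ 100   (aromatics volume)
  4.99x1 + 4.86x2 + 5.05x3 + 5.38x4 ≥ 8.51   (energy)
  1.6x1 + 0.3x2 + 2.4x3 + 0.8x4 ≤ 2.6   (benzene volume)
  x1 ≤ 2.9
  x1, x2, x3, x4 ≥ 0.
At the optimum only straight-run naphtha, heavy naphtha are positive (FCC naphtha, raffinate = 0). There the energy and benzene volume constraints are tight.
Optimal quantities: straight-run naphtha = 0.80929 barrels, heavy naphtha = 0.82214 barrels.
Cost = 52.52·0.80929 + 65.6·0.82214 = 96.4363.

$96.44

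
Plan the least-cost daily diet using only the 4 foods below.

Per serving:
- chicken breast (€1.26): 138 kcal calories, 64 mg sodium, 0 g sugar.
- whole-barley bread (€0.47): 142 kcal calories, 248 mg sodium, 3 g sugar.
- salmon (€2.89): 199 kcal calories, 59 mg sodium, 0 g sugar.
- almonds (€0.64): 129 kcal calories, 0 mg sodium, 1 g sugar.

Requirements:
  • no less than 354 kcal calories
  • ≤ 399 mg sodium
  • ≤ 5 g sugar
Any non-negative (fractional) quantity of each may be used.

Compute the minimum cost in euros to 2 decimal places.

€1.48

Let x1 = servings of chicken breast, x2 = servings of whole-barley bread, x3 = servings of salmon, x4 = servings of almonds.
Minimise 1.26x1 + 0.47x2 + 2.89x3 + 0.64x4 with:
  138x1 + 142x2 + 199x3 + 129x4 ≥ 354   (calories)
  64x1 + 248x2 + 59x3 ≤ 399   (sodium)
  3x2 + 1x4 ≤ 5   (sugar)
  x1, x2, x3, x4 ≥ 0.
The cheapest feasible vertex uses only whole-barley bread, almonds; chicken breast, salmon are not used. The calories and sugar requirements are met with equality.
That vertex is x2 = 1.188, x4 = 1.437.
Total cost: 0.47·1.188 + 0.64·1.437 = 1.4780.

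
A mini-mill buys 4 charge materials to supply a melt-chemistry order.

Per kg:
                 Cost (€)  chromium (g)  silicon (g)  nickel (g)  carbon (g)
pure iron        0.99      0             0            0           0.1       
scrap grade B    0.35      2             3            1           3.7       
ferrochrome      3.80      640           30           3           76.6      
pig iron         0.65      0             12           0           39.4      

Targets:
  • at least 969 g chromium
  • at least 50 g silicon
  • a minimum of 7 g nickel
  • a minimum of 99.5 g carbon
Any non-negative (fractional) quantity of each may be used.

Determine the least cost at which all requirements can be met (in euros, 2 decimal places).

€6.59

Treat it as an LP. Let x1 = kg of pure iron, x2 = kg of scrap grade B, x3 = kg of ferrochrome, x4 = kg of pig iron.
Minimize 0.99x1 + 0.35x2 + 3.8x3 + 0.65x4 s.t.:
  2x2 + 640x3 ≥ 969   (chromium)
  3x2 + 30x3 + 12x4 ≥ 50   (silicon)
  1x2 + 3x3 ≥ 7   (nickel)
  0.1x1 + 3.7x2 + 76.6x3 + 39.4x4 ≥ 99.5   (carbon)
  x1, x2, x3, x4 ≥ 0.
At the optimum only scrap grade B, ferrochrome are positive (pure iron, pig iron = 0). Binding constraints: chromium and nickel.
So scrap grade B = 2.481 kg, ferrochrome = 1.506 kg.
Hence cost = 0.35·2.481 + 3.8·1.506 = €6.5912.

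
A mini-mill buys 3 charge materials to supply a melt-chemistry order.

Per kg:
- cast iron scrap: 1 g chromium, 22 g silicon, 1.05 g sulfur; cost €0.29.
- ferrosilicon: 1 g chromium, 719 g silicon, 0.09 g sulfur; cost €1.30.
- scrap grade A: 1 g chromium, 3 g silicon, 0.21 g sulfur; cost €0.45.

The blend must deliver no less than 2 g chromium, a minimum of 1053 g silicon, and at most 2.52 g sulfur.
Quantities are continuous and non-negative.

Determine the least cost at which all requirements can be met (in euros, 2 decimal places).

€2.04

This is a linear program. Let x1 = kg of cast iron scrap, x2 = kg of ferrosilicon, x3 = kg of scrap grade A.
Minimise 0.29x1 + 1.3x2 + 0.45x3 subject to:
  1x1 + 1x2 + 1x3 ≥ 2   (chromium)
  22x1 + 719x2 + 3x3 ≥ 1053   (silicon)
  1.05x1 + 0.09x2 + 0.21x3 ≤ 2.52   (sulfur)
  x1, x2, x3 ≥ 0.
The cheapest feasible vertex uses only cast iron scrap, ferrosilicon; scrap grade A is not used. Binding constraints: chromium and silicon.
That vertex is x1 = 0.5524, x2 = 1.448.
Hence cost = 0.29·0.5524 + 1.3·1.448 = €2.0426.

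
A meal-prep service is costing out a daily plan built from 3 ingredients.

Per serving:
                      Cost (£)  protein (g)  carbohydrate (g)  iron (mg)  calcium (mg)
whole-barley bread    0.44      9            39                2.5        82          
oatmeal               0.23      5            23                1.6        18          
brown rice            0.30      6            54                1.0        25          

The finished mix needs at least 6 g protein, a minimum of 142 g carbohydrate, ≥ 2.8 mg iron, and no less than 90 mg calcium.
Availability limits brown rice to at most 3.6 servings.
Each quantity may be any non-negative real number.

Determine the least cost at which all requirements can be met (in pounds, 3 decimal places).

Treat it as an LP. Let x1 = servings of whole-barley bread, x2 = servings of oatmeal, x3 = servings of brown rice.
min 0.44x1 + 0.23x2 + 0.3x3 subject to:
  9x1 + 5x2 + 6x3 ≥ 6   (protein)
  39x1 + 23x2 + 54x3 ≥ 142   (carbohydrate)
  2.5x1 + 1.6x2 + 1x3 ≥ 2.8   (iron)
  82x1 + 18x2 + 25x3 ≥ 90   (calcium)
  x3 ≤ 3.6
  x1, x2, x3 ≥ 0.
The optimal basis is {whole-barley bread, brown rice}; oatmeal drops out. The carbohydrate and calcium requirements are met with equality.
So whole-barley bread = 0.3794 servings, brown rice = 2.356 servings.
Hence cost = 0.44·0.3794 + 0.3·2.356 = £0.87374.

£0.874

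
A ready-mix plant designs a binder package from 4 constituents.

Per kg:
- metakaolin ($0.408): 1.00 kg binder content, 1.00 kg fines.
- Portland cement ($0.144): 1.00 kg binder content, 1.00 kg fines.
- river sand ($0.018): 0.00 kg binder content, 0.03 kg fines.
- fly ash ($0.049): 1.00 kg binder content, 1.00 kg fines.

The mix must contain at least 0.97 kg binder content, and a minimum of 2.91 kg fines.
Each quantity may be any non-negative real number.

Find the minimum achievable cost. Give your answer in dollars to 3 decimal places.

$0.143

Let x1 = kg of metakaolin, x2 = kg of Portland cement, x3 = kg of river sand, x4 = kg of fly ash.
min 0.408x1 + 0.144x2 + 0.018x3 + 0.049x4 subject to:
  1x1 + 1x2 + 1x4 ≥ 0.97   (binder content)
  1x1 + 1x2 + 0.03x3 + 1x4 ≥ 2.91   (fines)
  x1, x2, x3, x4 ≥ 0.
The cheapest feasible vertex uses only fly ash; metakaolin, Portland cement, river sand are not used. There the fines constraint is tight.
So fly ash = 2.91 kg.
Cost = 0.049·2.91 = 0.14259.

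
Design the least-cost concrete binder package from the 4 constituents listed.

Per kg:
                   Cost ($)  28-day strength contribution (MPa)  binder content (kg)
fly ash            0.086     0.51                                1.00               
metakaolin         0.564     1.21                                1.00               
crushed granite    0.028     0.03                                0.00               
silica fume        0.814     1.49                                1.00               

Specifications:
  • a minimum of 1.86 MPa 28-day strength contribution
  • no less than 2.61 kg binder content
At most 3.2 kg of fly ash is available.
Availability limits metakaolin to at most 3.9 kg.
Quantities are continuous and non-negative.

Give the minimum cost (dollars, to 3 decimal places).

$0.381

Let x1 = kg of fly ash, x2 = kg of metakaolin, x3 = kg of crushed granite, x4 = kg of silica fume.
Minimize 0.086x1 + 0.564x2 + 0.028x3 + 0.814x4 with:
  0.51x1 + 1.21x2 + 0.03x3 + 1.49x4 ≥ 1.86   (28-day strength contribution)
  1x1 + 1x2 + 1x4 ≥ 2.61   (binder content)
  x1 ≤ 3.2
  x2 ≤ 3.9
  x1, x2, x3, x4 ≥ 0.
The minimum-cost mix takes nothing from crushed granite, silica fume — only fly ash, metakaolin. There the 28-day strength contribution and the fly ash cap constraints are tight.
Solving gives x1 = 3.2, x2 = 0.1884.
Objective = 0.086·3.2 + 0.564·0.1884 = 0.38146.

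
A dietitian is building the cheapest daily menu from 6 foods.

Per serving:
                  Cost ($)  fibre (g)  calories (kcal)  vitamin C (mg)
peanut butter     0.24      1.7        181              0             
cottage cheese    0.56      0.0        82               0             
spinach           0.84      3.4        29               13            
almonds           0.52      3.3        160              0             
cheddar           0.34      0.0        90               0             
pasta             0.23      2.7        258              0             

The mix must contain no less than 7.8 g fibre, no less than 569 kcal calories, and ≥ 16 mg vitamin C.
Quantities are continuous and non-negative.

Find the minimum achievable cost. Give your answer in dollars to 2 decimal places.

$1.51

Set it up as a linear program. Let x1 = servings of peanut butter, x2 = servings of cottage cheese, x3 = servings of spinach, x4 = servings of almonds, x5 = servings of cheddar, x6 = servings of pasta.
min 0.24x1 + 0.56x2 + 0.84x3 + 0.52x4 + 0.34x5 + 0.23x6 subject to:
  1.7x1 + 3.4x3 + 3.3x4 + 2.7x6 ≥ 7.8   (fibre)
  181x1 + 82x2 + 29x3 + 160x4 + 90x5 + 258x6 ≥ 569   (calories)
  13x3 ≥ 16   (vitamin C)
  x1, x2, x3, x4, x5, x6 ≥ 0.
The optimal basis is {spinach, pasta}; peanut butter, cottage cheese, almonds, cheddar drop out. The calories and vitamin C requirements are met with equality.
Optimal quantities: spinach = 1.231 servings, pasta = 2.067 servings.
Total cost: 0.84·1.231 + 0.23·2.067 = 1.5095.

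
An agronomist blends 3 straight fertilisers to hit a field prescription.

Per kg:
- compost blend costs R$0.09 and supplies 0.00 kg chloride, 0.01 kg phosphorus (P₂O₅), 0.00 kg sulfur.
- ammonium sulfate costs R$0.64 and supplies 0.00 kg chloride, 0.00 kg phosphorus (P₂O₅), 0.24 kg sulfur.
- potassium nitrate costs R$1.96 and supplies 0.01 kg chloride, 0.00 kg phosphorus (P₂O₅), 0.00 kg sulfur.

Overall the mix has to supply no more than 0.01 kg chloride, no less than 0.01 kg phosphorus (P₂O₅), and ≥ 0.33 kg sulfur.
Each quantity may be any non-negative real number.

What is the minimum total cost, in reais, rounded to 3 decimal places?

Let x1 = kg of compost blend, x2 = kg of ammonium sulfate, x3 = kg of potassium nitrate.
min 0.09x1 + 0.64x2 + 1.96x3 subject to:
  0.01x3 ≤ 0.01   (chloride)
  0.01x1 ≥ 0.01   (phosphorus (P₂O₅))
  0.24x2 ≥ 0.33   (sulfur)
  x1, x2, x3 ≥ 0.
The cheapest feasible vertex uses only compost blend, ammonium sulfate; potassium nitrate is not used. Binding constraints: phosphorus (P₂O₅) and sulfur.
Solving gives x1 = 1, x2 = 1.375.
Cost = 0.09·1 + 0.64·1.375 = 0.97000.

R$0.970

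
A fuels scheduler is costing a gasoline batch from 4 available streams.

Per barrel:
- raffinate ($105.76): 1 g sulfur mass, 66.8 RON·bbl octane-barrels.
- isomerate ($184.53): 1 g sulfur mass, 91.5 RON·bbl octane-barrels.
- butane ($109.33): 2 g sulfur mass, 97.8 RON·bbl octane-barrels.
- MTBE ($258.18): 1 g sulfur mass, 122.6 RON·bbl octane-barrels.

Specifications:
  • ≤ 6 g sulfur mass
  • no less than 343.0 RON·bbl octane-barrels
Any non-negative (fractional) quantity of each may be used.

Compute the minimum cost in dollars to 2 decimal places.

$464.96

This is a linear program. Let x1 = barrels of raffinate, x2 = barrels of isomerate, x3 = barrels of butane, x4 = barrels of MTBE.
Minimize 105.76x1 + 184.53x2 + 109.33x3 + 258.18x4 s.t.:
  1x1 + 1x2 + 2x3 + 1x4 ≤ 6   (sulfur mass)
  66.8x1 + 91.5x2 + 97.8x3 + 122.6x4 ≥ 343   (octane-barrels)
  x1, x2, x3, x4 ≥ 0.
At the optimum only butane, MTBE are positive (raffinate, isomerate = 0). Binding constraints: sulfur mass and octane-barrels.
Solving gives x3 = 2.6635, x4 = 0.673.
Objective = 109.33·2.6635 + 258.18·0.673 = 464.9556.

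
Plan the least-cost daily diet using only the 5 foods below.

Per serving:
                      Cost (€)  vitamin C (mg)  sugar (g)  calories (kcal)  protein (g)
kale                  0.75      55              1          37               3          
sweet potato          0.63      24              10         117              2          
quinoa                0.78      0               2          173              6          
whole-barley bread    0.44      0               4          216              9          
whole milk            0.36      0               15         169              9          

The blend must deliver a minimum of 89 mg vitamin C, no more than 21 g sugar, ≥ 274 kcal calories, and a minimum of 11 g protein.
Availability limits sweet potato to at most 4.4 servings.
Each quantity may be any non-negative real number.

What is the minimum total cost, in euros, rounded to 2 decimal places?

€1.65

Let x1 = servings of kale, x2 = servings of sweet potato, x3 = servings of quinoa, x4 = servings of whole-barley bread, x5 = servings of whole milk.
min 0.75x1 + 0.63x2 + 0.78x3 + 0.44x4 + 0.36x5 s.t.:
  55x1 + 24x2 ≥ 89   (vitamin C)
  1x1 + 10x2 + 2x3 + 4x4 + 15x5 ≤ 21   (sugar)
  37x1 + 117x2 + 173x3 + 216x4 + 169x5 ≥ 274   (calories)
  3x1 + 2x2 + 6x3 + 9x4 + 9x5 ≥ 11   (protein)
  x2 ≤ 4.4
  x1, x2, x3, x4, x5 ≥ 0.
The minimum-cost mix takes nothing from sweet potato, quinoa, whole milk — only kale, whole-barley bread. The vitamin C and calories requirements are met with equality.
That vertex is x1 = 1.618, x4 = 0.9913.
Hence cost = 0.75·1.618 + 0.44·0.9913 = €1.6497.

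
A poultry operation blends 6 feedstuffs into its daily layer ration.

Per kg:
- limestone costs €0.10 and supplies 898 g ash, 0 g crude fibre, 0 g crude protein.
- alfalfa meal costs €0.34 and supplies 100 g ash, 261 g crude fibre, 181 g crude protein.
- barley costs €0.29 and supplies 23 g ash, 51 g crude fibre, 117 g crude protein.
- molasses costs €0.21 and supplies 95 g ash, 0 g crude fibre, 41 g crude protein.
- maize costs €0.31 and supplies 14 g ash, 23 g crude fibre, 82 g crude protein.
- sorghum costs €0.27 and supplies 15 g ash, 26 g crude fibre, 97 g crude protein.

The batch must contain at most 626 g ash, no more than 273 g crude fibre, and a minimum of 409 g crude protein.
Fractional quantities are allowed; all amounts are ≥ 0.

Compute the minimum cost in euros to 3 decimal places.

€0.957

Let x1 = kg of limestone, x2 = kg of alfalfa meal, x3 = kg of barley, x4 = kg of molasses, x5 = kg of maize, x6 = kg of sorghum.
Minimise 0.1x1 + 0.34x2 + 0.29x3 + 0.21x4 + 0.31x5 + 0.27x6 s.t.:
  898x1 + 100x2 + 23x3 + 95x4 + 14x5 + 15x6 ≤ 626   (ash)
  261x2 + 51x3 + 23x5 + 26x6 ≤ 273   (crude fibre)
  181x2 + 117x3 + 41x4 + 82x5 + 97x6 ≥ 409   (crude protein)
  x1, x2, x3, x4, x5, x6 ≥ 0.
The optimal basis is {alfalfa meal, barley}; limestone, molasses, maize, sorghum drop out. There the crude fibre and crude protein constraints are tight.
Optimal quantities: alfalfa meal = 0.5201 kg, barley = 2.691 kg.
Hence cost = 0.34·0.5201 + 0.29·2.691 = €0.95722.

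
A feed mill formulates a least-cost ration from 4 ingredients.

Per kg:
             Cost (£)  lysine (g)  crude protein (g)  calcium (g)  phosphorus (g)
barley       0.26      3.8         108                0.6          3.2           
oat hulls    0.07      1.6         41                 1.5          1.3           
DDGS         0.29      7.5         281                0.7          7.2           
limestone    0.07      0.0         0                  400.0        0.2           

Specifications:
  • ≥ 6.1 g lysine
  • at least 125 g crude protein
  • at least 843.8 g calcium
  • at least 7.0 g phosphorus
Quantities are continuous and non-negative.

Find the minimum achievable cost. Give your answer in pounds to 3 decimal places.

£0.413

Let x1 = kg of barley, x2 = kg of oat hulls, x3 = kg of DDGS, x4 = kg of limestone.
Minimise 0.26x1 + 0.07x2 + 0.29x3 + 0.07x4 s.t.:
  3.8x1 + 1.6x2 + 7.5x3 ≥ 6.1   (lysine)
  108x1 + 41x2 + 281x3 ≥ 125   (crude protein)
  0.6x1 + 1.5x2 + 0.7x3 + 400x4 ≥ 843.8   (calcium)
  3.2x1 + 1.3x2 + 7.2x3 + 0.2x4 ≥ 7   (phosphorus)
  x1, x2, x3, x4 ≥ 0.
At the optimum only DDGS, limestone are positive (barley, oat hulls = 0). Binding constraints: calcium and phosphorus.
Optimal quantities: DDGS = 0.9137 kg, limestone = 2.108 kg.
Hence cost = 0.29·0.9137 + 0.07·2.108 = £0.41253.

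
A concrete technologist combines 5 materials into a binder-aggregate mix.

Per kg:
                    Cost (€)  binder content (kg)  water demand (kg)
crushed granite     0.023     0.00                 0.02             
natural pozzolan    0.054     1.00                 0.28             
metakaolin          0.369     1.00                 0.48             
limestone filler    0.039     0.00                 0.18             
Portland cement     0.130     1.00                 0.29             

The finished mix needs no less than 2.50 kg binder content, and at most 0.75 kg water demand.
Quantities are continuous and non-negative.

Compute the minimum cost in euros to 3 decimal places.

Let x1 = kg of crushed granite, x2 = kg of natural pozzolan, x3 = kg of metakaolin, x4 = kg of limestone filler, x5 = kg of Portland cement.
Minimise 0.023x1 + 0.054x2 + 0.369x3 + 0.039x4 + 0.13x5 s.t.:
  1x2 + 1x3 + 1x5 ≥ 2.5   (binder content)
  0.02x1 + 0.28x2 + 0.48x3 + 0.18x4 + 0.29x5 ≤ 0.75   (water demand)
  x1, x2, x3, x4, x5 ≥ 0.
The cheapest feasible vertex uses only natural pozzolan; crushed granite, metakaolin, limestone filler, Portland cement are not used. There the binder content constraint is tight.
Optimal quantities: natural pozzolan = 2.5 kg.
Objective = 0.054·2.5 = 0.13500.

€0.135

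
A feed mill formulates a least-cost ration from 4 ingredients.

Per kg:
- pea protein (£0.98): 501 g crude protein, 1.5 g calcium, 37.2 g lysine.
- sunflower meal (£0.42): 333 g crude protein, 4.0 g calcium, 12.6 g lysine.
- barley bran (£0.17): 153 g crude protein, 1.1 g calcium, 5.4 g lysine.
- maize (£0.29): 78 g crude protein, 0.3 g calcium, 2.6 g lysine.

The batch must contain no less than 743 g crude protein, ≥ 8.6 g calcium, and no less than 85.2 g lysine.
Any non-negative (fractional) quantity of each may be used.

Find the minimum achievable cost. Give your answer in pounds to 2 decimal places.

Let x1 = kg of pea protein, x2 = kg of sunflower meal, x3 = kg of barley bran, x4 = kg of maize.
Minimize 0.98x1 + 0.42x2 + 0.17x3 + 0.29x4 subject to:
  501x1 + 333x2 + 153x3 + 78x4 ≥ 743   (crude protein)
  1.5x1 + 4x2 + 1.1x3 + 0.3x4 ≥ 8.6   (calcium)
  37.2x1 + 12.6x2 + 5.4x3 + 2.6x4 ≥ 85.2   (lysine)
  x1, x2, x3, x4 ≥ 0.
At the optimum only pea protein, sunflower meal are positive (barley bran, maize = 0). There the calcium and lysine constraints are tight.
That vertex is x1 = 1.789, x2 = 1.479.
Total cost: 0.98·1.789 + 0.42·1.479 = 2.3744.

£2.37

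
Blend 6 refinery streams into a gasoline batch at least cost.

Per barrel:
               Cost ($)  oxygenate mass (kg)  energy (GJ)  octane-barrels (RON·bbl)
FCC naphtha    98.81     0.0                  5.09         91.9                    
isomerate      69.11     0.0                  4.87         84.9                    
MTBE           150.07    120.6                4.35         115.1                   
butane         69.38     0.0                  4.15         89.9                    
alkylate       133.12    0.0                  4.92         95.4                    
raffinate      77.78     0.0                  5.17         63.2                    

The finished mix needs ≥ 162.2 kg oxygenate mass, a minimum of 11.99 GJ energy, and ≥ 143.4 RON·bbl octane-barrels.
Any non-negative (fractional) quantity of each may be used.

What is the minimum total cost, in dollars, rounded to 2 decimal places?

Treat it as an LP. Let x1 = barrels of FCC naphtha, x2 = barrels of isomerate, x3 = barrels of MTBE, x4 = barrels of butane, x5 = barrels of alkylate, x6 = barrels of raffinate.
min 98.81x1 + 69.11x2 + 150.07x3 + 69.38x4 + 133.12x5 + 77.78x6 subject to:
  120.6x3 ≥ 162.2   (oxygenate mass)
  5.09x1 + 4.87x2 + 4.35x3 + 4.15x4 + 4.92x5 + 5.17x6 ≥ 11.99   (energy)
  91.9x1 + 84.9x2 + 115.1x3 + 89.9x4 + 95.4x5 + 63.2x6 ≥ 143.4   (octane-barrels)
  x1, x2, x3, x4, x5, x6 ≥ 0.
The optimal basis is {isomerate, MTBE}; FCC naphtha, butane, alkylate, raffinate drop out. Binding constraints: oxygenate mass and energy.
Solving gives x2 = 1.2607, x3 = 1.3449.
Cost = 69.11·1.2607 + 150.07·1.3449 = 288.9561.

$288.96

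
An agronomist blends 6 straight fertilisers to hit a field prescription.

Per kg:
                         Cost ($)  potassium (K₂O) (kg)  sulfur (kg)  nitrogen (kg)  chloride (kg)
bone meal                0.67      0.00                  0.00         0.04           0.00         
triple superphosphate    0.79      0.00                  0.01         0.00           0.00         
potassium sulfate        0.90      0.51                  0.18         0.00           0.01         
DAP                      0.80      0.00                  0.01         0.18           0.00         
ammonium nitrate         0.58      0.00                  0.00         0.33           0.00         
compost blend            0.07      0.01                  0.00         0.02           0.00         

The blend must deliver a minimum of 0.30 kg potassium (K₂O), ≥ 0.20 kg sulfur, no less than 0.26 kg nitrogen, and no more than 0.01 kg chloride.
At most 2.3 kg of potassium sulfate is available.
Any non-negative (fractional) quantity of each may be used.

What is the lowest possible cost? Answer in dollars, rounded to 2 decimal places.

Treat it as an LP. Let x1 = kg of bone meal, x2 = kg of triple superphosphate, x3 = kg of potassium sulfate, x4 = kg of DAP, x5 = kg of ammonium nitrate, x6 = kg of compost blend.
min 0.67x1 + 0.79x2 + 0.9x3 + 0.8x4 + 0.58x5 + 0.07x6 subject to:
  0.51x3 + 0.01x6 ≥ 0.3   (potassium (K₂O))
  0.01x2 + 0.18x3 + 0.01x4 ≥ 0.2   (sulfur)
  0.04x1 + 0.18x4 + 0.33x5 + 0.02x6 ≥ 0.26   (nitrogen)
  0.01x3 ≤ 0.01   (chloride)
  x3 ≤ 2.3
  x1, x2, x3, x4, x5, x6 ≥ 0.
The optimal basis is {triple superphosphate, potassium sulfate, DAP}; bone meal, ammonium nitrate, compost blend drop out. There the sulfur, nitrogen, chloride constraints are tight.
So triple superphosphate = 0.5556 kg, potassium sulfate = 1 kg, DAP = 1.444 kg.
Cost = 0.79·0.5556 + 0.9·1 + 0.8·1.444 = 2.4941.

$2.49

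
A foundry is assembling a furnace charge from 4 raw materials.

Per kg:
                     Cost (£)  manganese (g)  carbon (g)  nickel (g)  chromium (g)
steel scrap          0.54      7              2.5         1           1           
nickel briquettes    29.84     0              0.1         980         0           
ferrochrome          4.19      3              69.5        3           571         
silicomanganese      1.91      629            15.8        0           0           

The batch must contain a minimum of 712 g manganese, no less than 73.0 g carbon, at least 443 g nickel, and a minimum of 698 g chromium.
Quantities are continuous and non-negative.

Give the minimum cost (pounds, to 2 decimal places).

Let x1 = kg of steel scrap, x2 = kg of nickel briquettes, x3 = kg of ferrochrome, x4 = kg of silicomanganese.
Minimize 0.54x1 + 29.84x2 + 4.19x3 + 1.91x4 with:
  7x1 + 3x3 + 629x4 ≥ 712   (manganese)
  2.5x1 + 0.1x2 + 69.5x3 + 15.8x4 ≥ 73   (carbon)
  1x1 + 980x2 + 3x3 ≥ 443   (nickel)
  1x1 + 571x3 ≥ 698   (chromium)
  x1, x2, x3, x4 ≥ 0.
The optimal basis is {nickel briquettes, ferrochrome, silicomanganese}; steel scrap drops out. Binding constraints: manganese, nickel, chromium.
So nickel briquettes = 0.4483 kg, ferrochrome = 1.222 kg, silicomanganese = 1.126 kg.
Hence cost = 29.84·0.4483 + 4.19·1.222 + 1.91·1.126 = £20.6481.

£20.65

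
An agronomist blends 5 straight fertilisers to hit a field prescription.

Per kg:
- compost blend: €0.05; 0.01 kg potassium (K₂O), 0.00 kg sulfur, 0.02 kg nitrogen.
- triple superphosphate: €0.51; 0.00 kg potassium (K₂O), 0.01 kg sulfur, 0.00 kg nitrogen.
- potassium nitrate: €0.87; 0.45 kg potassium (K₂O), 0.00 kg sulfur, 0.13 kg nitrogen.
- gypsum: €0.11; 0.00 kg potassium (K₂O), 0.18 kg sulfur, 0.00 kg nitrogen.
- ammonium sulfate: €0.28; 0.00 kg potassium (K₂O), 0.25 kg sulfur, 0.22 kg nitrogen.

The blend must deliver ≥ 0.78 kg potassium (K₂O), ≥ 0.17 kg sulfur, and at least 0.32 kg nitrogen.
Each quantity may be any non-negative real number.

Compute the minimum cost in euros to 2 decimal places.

This is a linear program. Let x1 = kg of compost blend, x2 = kg of triple superphosphate, x3 = kg of potassium nitrate, x4 = kg of gypsum, x5 = kg of ammonium sulfate.
Minimize 0.05x1 + 0.51x2 + 0.87x3 + 0.11x4 + 0.28x5 with:
  0.01x1 + 0.45x3 ≥ 0.78   (potassium (K₂O))
  0.01x2 + 0.18x4 + 0.25x5 ≥ 0.17   (sulfur)
  0.02x1 + 0.13x3 + 0.22x5 ≥ 0.32   (nitrogen)
  x1, x2, x3, x4, x5 ≥ 0.
At the optimum only potassium nitrate, gypsum, ammonium sulfate are positive (compost blend, triple superphosphate = 0). Binding constraints: potassium (K₂O), sulfur, nitrogen.
Optimal quantities: potassium nitrate = 1.733 kg, gypsum = 0.3468 kg, ammonium sulfate = 0.4303 kg.
Total cost: 0.87·1.733 + 0.11·0.3468 + 0.28·0.4303 = 1.6663.

€1.67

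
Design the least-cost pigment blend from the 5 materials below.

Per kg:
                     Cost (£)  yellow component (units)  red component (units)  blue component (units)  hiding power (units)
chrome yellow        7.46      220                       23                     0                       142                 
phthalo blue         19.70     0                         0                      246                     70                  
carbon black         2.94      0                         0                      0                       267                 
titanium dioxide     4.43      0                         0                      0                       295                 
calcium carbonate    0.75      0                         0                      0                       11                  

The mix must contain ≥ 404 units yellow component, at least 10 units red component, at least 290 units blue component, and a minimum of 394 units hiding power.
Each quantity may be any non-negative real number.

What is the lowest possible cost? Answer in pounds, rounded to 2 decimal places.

£37.48

Let x1 = kg of chrome yellow, x2 = kg of phthalo blue, x3 = kg of carbon black, x4 = kg of titanium dioxide, x5 = kg of calcium carbonate.
min 7.46x1 + 19.7x2 + 2.94x3 + 4.43x4 + 0.75x5 s.t.:
  220x1 ≥ 404   (yellow component)
  23x1 ≥ 10   (red component)
  246x2 ≥ 290   (blue component)
  142x1 + 70x2 + 267x3 + 295x4 + 11x5 ≥ 394   (hiding power)
  x1, x2, x3, x4, x5 ≥ 0.
The cheapest feasible vertex uses only chrome yellow, phthalo blue, carbon black; titanium dioxide, calcium carbonate are not used. The yellow component, blue component, hiding power requirements are met with equality.
So chrome yellow = 1.836 kg, phthalo blue = 1.179 kg, carbon black = 0.1899 kg.
Cost = 7.46·1.836 + 19.7·1.179 + 2.94·0.1899 = 37.4812.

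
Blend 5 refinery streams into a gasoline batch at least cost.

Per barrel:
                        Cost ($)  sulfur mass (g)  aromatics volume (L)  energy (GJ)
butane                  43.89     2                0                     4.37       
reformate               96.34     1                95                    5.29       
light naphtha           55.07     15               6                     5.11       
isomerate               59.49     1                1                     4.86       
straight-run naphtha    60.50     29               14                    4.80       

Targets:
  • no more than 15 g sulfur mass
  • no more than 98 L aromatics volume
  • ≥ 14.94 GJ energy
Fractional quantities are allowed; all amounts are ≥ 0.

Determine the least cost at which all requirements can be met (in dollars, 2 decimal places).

This is a linear program. Let x1 = barrels of butane, x2 = barrels of reformate, x3 = barrels of light naphtha, x4 = barrels of isomerate, x5 = barrels of straight-run naphtha.
Minimise 43.89x1 + 96.34x2 + 55.07x3 + 59.49x4 + 60.5x5 with:
  2x1 + 1x2 + 15x3 + 1x4 + 29x5 ≤ 15   (sulfur mass)
  95x2 + 6x3 + 1x4 + 14x5 ≤ 98   (aromatics volume)
  4.37x1 + 5.29x2 + 5.11x3 + 4.86x4 + 4.8x5 ≥ 14.94   (energy)
  x1, x2, x3, x4, x5 ≥ 0.
The optimal basis is {butane}; reformate, light naphtha, isomerate, straight-run naphtha drop out. Binding constraint: energy.
That vertex is x1 = 3.4188.
Hence cost = 43.89·3.4188 = $150.0511.

$150.05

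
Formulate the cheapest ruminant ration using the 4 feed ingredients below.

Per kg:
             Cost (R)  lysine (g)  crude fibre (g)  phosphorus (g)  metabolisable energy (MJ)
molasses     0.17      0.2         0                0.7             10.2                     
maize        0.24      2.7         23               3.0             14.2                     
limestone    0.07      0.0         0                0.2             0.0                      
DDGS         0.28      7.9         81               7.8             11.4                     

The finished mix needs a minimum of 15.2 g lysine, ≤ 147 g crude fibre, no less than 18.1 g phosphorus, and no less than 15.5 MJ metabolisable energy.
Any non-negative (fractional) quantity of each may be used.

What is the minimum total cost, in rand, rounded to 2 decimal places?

R1.31

Let x1 = kg of molasses, x2 = kg of maize, x3 = kg of limestone, x4 = kg of DDGS.
Minimise 0.17x1 + 0.24x2 + 0.07x3 + 0.28x4 subject to:
  0.2x1 + 2.7x2 + 7.9x4 ≥ 15.2   (lysine)
  23x2 + 81x4 ≤ 147   (crude fibre)
  0.7x1 + 3x2 + 0.2x3 + 7.8x4 ≥ 18.1   (phosphorus)
  10.2x1 + 14.2x2 + 11.4x4 ≥ 15.5   (metabolisable energy)
  x1, x2, x3, x4 ≥ 0.
The cheapest feasible vertex uses only maize, DDGS; molasses, limestone are not used. The crude fibre and phosphorus requirements are met with equality.
Solving gives x2 = 5.024, x4 = 0.3884.
Hence cost = 0.24·5.024 + 0.28·0.3884 = R1.3145.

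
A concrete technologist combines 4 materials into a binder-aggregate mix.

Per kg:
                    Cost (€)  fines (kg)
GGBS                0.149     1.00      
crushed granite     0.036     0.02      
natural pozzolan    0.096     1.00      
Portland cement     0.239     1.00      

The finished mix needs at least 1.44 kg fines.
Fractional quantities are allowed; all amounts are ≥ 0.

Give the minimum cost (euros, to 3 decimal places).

€0.138

Treat it as an LP. Let x1 = kg of GGBS, x2 = kg of crushed granite, x3 = kg of natural pozzolan, x4 = kg of Portland cement.
min 0.149x1 + 0.036x2 + 0.096x3 + 0.239x4 s.t.:
  1x1 + 0.02x2 + 1x3 + 1x4 ≥ 1.44   (fines)
  x1, x2, x3, x4 ≥ 0.
At the optimum only natural pozzolan is positive (GGBS, crushed granite, Portland cement = 0). Binding constraint: fines.
Optimal quantities: natural pozzolan = 1.44 kg.
Total cost: 0.096·1.44 = 0.13824.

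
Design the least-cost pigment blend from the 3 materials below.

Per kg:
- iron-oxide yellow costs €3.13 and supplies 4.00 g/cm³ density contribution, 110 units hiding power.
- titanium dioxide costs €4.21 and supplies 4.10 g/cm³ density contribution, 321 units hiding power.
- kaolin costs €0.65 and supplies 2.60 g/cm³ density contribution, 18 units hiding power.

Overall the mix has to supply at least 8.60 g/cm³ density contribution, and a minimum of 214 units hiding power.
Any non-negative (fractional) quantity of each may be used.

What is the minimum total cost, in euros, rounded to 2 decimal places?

€3.83

This is a linear program. Let x1 = kg of iron-oxide yellow, x2 = kg of titanium dioxide, x3 = kg of kaolin.
min 3.13x1 + 4.21x2 + 0.65x3 s.t.:
  4x1 + 4.1x2 + 2.6x3 ≥ 8.6   (density contribution)
  110x1 + 321x2 + 18x3 ≥ 214   (hiding power)
  x1, x2, x3 ≥ 0.
At the optimum only titanium dioxide, kaolin are positive (iron-oxide yellow = 0). Binding constraints: density contribution and hiding power.
Optimal quantities: titanium dioxide = 0.5279 kg, kaolin = 2.475 kg.
Hence cost = 4.21·0.5279 + 0.65·2.475 = €3.8312.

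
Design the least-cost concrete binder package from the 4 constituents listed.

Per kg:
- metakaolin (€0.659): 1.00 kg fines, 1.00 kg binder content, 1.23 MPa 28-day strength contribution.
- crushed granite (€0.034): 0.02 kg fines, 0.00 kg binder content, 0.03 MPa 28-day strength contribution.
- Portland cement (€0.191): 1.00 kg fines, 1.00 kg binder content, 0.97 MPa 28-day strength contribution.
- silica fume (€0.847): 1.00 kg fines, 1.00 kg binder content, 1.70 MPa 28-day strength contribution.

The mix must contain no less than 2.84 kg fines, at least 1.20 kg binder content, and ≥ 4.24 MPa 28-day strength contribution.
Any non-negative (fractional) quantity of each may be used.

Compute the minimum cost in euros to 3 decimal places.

This is a linear program. Let x1 = kg of metakaolin, x2 = kg of crushed granite, x3 = kg of Portland cement, x4 = kg of silica fume.
Minimize 0.659x1 + 0.034x2 + 0.191x3 + 0.847x4 with:
  1x1 + 0.02x2 + 1x3 + 1x4 ≥ 2.84   (fines)
  1x1 + 1x3 + 1x4 ≥ 1.2   (binder content)
  1.23x1 + 0.03x2 + 0.97x3 + 1.7x4 ≥ 4.24   (28-day strength contribution)
  x1, x2, x3, x4 ≥ 0.
At the optimum only Portland cement is positive (metakaolin, crushed granite, silica fume = 0). Binding constraint: 28-day strength contribution.
Solving gives x3 = 4.371.
Objective = 0.191·4.371 = 0.83486.

€0.835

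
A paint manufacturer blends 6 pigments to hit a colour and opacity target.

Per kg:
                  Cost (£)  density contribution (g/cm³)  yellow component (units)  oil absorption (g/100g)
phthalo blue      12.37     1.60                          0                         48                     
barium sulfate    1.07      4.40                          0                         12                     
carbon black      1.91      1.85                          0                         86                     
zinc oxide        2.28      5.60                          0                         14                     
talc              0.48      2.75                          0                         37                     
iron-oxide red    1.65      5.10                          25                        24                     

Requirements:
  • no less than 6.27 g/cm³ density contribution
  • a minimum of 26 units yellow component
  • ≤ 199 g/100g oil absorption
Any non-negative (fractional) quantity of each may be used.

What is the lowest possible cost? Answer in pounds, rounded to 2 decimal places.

This is a linear program. Let x1 = kg of phthalo blue, x2 = kg of barium sulfate, x3 = kg of carbon black, x4 = kg of zinc oxide, x5 = kg of talc, x6 = kg of iron-oxide red.
Minimise 12.37x1 + 1.07x2 + 1.91x3 + 2.28x4 + 0.48x5 + 1.65x6 subject to:
  1.6x1 + 4.4x2 + 1.85x3 + 5.6x4 + 2.75x5 + 5.1x6 ≥ 6.27   (density contribution)
  25x6 ≥ 26   (yellow component)
  48x1 + 12x2 + 86x3 + 14x4 + 37x5 + 24x6 ≤ 199   (oil absorption)
  x1, x2, x3, x4, x5, x6 ≥ 0.
The minimum-cost mix takes nothing from phthalo blue, barium sulfate, carbon black, zinc oxide — only talc, iron-oxide red. Binding constraints: density contribution and yellow component.
Optimal quantities: talc = 0.3513 kg, iron-oxide red = 1.04 kg.
Objective = 0.48·0.3513 + 1.65·1.04 = 1.8846.

£1.88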